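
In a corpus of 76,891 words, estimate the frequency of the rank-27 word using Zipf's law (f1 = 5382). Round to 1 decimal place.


Zipf's law: f(r) = f(1) / r
f(1) = 5382
f(27) = 5382 / 27
= 199.3 occurrences


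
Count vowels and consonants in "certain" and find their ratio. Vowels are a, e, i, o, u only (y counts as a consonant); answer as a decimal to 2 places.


Word: "certain"
Vowels (a,e,i,o,u): 3
Consonants: 4
Ratio = 3/4
= 0.75


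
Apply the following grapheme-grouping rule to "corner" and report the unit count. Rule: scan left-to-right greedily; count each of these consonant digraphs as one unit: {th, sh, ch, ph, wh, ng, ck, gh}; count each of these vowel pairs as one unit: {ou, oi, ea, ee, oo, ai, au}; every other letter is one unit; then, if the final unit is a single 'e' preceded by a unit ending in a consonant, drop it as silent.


Word: "corner" (6 letters)
Left-to-right scan:
  (1) 'c' (letter)
  (2) 'o' (letter)
  (3) 'r' (letter)
  (4) 'n' (letter)
  (5) 'e' (letter)
  (6) 'r' (letter)
Units from scan: 6
Sound units = 6 units


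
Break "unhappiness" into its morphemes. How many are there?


Word: "unhappiness"
Morphemes: un- | happi | -ness
Each morpheme carries meaning
= 3 morphemes


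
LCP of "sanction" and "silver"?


Word 1: "sanction"
Word 2: "silver"
Comparing from start:
  Pos 0: 's' == 's'
  Pos 1: 'a' != 'i' (stop)
LCP = "s" (length 1)


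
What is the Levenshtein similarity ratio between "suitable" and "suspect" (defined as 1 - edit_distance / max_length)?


Word 1: "suitable" (length 8)
Word 2: "suspect" (length 7)
One optimal edit sequence:
  1. keep 's'
  2. keep 'u'
  3. delete 'i'  (+1)
  4. substitute 't' -> 's'  (+1)
  5. substitute 'a' -> 'p'  (+1)
  6. substitute 'b' -> 'e'  (+1)
  7. substitute 'l' -> 'c'  (+1)
  8. substitute 'e' -> 't'  (+1)
Edit distance = 6
Max length = max(8, 7) = 8
Similarity = 1 - 6/8
= 0.2500


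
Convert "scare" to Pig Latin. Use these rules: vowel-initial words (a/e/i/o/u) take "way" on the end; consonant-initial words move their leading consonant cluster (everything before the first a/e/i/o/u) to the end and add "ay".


Word: "scare"
Starts with consonant(s) → move to end, add 'ay'
Consonant cluster: "sc"
Pig Latin = "arescay"


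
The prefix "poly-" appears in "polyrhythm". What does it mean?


Prefix: poly-
Example: polyrhythm = poly- + rhythm
Meaning = many


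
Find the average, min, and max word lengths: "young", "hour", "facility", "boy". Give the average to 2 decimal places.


Lengths: "young"=5, "hour"=4, "facility"=8, "boy"=3
Sum = 20, Count = 4
Average = 20/4 = 5.00
= avg=5.00, min=3, max=8


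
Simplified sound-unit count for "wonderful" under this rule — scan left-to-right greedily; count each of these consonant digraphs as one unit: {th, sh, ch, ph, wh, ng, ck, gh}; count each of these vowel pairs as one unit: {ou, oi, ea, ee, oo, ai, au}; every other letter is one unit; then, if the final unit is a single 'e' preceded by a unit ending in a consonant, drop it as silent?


Word: "wonderful" (9 letters)
Left-to-right scan:
  1. 'w' (letter)
  2. 'o' (letter)
  3. 'n' (letter)
  4. 'd' (letter)
  5. 'e' (letter)
  6. 'r' (letter)
  7. 'f' (letter)
  8. 'u' (letter)
  9. 'l' (letter)
Units from scan: 9
Sound units = 9 units


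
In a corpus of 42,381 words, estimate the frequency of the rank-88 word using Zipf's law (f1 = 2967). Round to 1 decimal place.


Zipf's law: f(r) = f(1) / r
f(1) = 2967
f(88) = 2967 / 88
= 33.7 occurrences


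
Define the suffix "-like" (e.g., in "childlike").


Suffix: -like
Example: childlike (child + -like)
Meaning = resembling


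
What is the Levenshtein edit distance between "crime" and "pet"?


Word 1: "crime" (length 5)
Word 2: "pet" (length 3)
One optimal edit sequence (insert/delete/substitute each cost 1):
  1. delete 'c'  (+1)
  2. delete 'r'  (+1)
  3. substitute 'i' -> 'p'  (+1)
  4. substitute 'm' -> 'e'  (+1)
  5. substitute 'e' -> 't'  (+1)
Total edit operations: 5
Edit distance = 5


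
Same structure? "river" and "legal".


Pattern of "river": [0, 1, 2, 3, 0]
Pattern of "legal": [0, 1, 2, 3, 0]
Patterns match
Same pattern = Yes


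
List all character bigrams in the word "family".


Word: "family" (length 6)
Number of bigrams = 6 - 2 + 1 = 5
  Position 0: "fa"
  Position 1: "am"
  Position 2: "mi"
  Position 3: "il"
  Position 4: "ly"
Bigrams = "fa", "am", "mi", "il", "ly"


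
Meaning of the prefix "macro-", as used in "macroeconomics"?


Prefix: macro-
Example: macroeconomics (macro- + economics)
Meaning = large


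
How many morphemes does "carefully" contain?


Word: "carefully"
Morphemes: care | -ful | -ly
Each morpheme carries meaning
= 3 morphemes


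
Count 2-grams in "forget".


Word: "forget" (length 6)
Number of 2-grams = length - 2 + 1 = 6 - 2 + 1
= 5


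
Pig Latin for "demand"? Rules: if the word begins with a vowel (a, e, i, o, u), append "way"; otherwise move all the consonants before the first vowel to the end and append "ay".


Word: "demand"
Starts with consonant(s) → move to end, add 'ay'
Consonant cluster: "d"
Pig Latin = "emandday"


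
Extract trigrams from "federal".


Word: "federal" (length 7)
Number of trigrams = 7 - 3 + 1 = 5
  Position 0: "fed"
  Position 1: "ede"
  Position 2: "der"
  Position 3: "era"
  Position 4: "ral"
Trigrams = "fed", "ede", "der", "era", "ral"


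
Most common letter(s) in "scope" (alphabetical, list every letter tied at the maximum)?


Word: "scope"
Letter counts:
  'c': 1
  'e': 1
  'o': 1
  'p': 1
  's': 1
Maximum count = 1
Most frequent = 'c', 'e', 'o', 'p', 's' (1 time each)


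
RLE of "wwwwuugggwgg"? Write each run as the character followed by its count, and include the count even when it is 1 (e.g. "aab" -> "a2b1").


String: "wwwwuugggwgg"
Scanning for consecutive runs:
  'w' x 4
  'u' x 2
  'g' x 3
  'w' x 1
  'g' x 2
RLE = "w4u2g3w1g2"


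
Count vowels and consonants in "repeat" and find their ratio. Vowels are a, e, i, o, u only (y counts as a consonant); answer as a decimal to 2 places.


Word: "repeat"
Vowels (a,e,i,o,u): 3
Consonants: 3
Ratio = 3/3
= 1.00


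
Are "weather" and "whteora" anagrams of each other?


Word 1: "weather" → sorted: aeehrtw
Word 2: "whteora" → sorted: aehortw
Same letters? aeehrtw != aehortw
Anagram = No


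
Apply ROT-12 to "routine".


Word: "routine"
Shift: 12
Each letter → (letter + shift) mod 26:
  'r' (17) + 12 = 3 → 'd'
  'o' (14) + 12 = 0 → 'a'
  'u' (20) + 12 = 6 → 'g'
  't' (19) + 12 = 5 → 'f'
  'i' (8) + 12 = 20 → 'u'
  'n' (13) + 12 = 25 → 'z'
  'e' (4) + 12 = 16 → 'q'
Result = "dagfuzq"


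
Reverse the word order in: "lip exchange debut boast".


Original: "lip exchange debut boast"
Words (1..n): lip | exchange | debut | boast
Reversed (n..1): boast | debut | exchange | lip
Result = "boast debut exchange lip"


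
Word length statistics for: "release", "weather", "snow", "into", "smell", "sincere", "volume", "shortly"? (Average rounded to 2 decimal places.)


Lengths: "release"=7, "weather"=7, "snow"=4, "into"=4, "smell"=5, "sincere"=7, "volume"=6, "shortly"=7
Sum = 47, Count = 8
Average = 47/8 = 5.88
= avg=5.88, min=4, max=7


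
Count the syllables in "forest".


Word: "forest"
Syllable breakdown: for · est
Counting: 2 parts
= 2 syllables


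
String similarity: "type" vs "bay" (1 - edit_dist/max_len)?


Word 1: "type" (length 4)
Word 2: "bay" (length 3)
One optimal edit sequence:
  1. delete 't'  (+1)
  2. substitute 'y' -> 'b'  (+1)
  3. substitute 'p' -> 'a'  (+1)
  4. substitute 'e' -> 'y'  (+1)
Edit distance = 4
Max length = max(4, 3) = 4
Similarity = 1 - 4/4
= 0.0000


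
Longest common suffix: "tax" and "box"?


Word 1: "tax"
Word 2: "box"
Comparing from end:
  Pos -1: 'x' == 'x'
  Pos -2: 'a' != 'o' (stop)
LCS = "x" (length 1)


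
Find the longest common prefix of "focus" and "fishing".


Word 1: "focus"
Word 2: "fishing"
Comparing from start:
  Pos 0: 'f' == 'f'
  Pos 1: 'o' != 'i' (stop)
LCP = "f" (length 1)


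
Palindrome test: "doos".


Word: "doos"
Reversed: "sood"
Forward == Backward? doos != sood
Palindrome = No


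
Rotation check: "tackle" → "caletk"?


Word: "tackle", Candidate: "caletk"
Method: check if candidate is substring of word+word
"tackletackle" contains "caletk"? No
Is rotation = No


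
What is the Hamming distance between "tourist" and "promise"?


Comparing character by character (same length = 7):
  Pos 0: 't' vs 'p' !=
  Pos 1: 'o' vs 'r' !=
  Pos 2: 'u' vs 'o' !=
  Pos 3: 'r' vs 'm' !=
  Pos 4: 'i' vs 'i' =
  Pos 5: 's' vs 's' =
  Pos 6: 't' vs 'e' !=
Hamming distance = 5


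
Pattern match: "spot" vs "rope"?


Pattern of "spot": [0, 1, 2, 3]
Pattern of "rope": [0, 1, 2, 3]
Patterns match
Same pattern = Yes


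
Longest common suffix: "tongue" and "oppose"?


Word 1: "tongue"
Word 2: "oppose"
Comparing from end:
  Pos -1: 'e' == 'e'
  Pos -2: 'u' != 's' (stop)
LCS = "e" (length 1)


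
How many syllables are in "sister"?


Word: "sister"
Syllable breakdown: sis · ter
Counting: 2 parts
= 2 syllables


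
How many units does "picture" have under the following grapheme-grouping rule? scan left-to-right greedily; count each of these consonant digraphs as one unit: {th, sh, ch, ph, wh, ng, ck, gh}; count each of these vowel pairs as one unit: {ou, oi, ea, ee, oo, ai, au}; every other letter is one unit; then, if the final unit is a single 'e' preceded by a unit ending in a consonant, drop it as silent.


Word: "picture" (7 letters)
Left-to-right scan:
  [1] 'p' (letter)
  [2] 'i' (letter)
  [3] 'c' (letter)
  [4] 't' (letter)
  [5] 'u' (letter)
  [6] 'r' (letter)
  [7] 'e' (letter)
Units from scan: 7
Final unit is 'e' after a consonant -> drop as silent (-1)
Sound units = 6 units


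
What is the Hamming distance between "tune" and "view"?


Comparing character by character (same length = 4):
  Pos 0: 't' vs 'v' !=
  Pos 1: 'u' vs 'i' !=
  Pos 2: 'n' vs 'e' !=
  Pos 3: 'e' vs 'w' !=
Hamming distance = 4


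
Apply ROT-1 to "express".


Word: "express"
Shift: 1
Each letter → (letter + shift) mod 26:
  'e' (4) + 1 = 5 → 'f'
  'x' (23) + 1 = 24 → 'y'
  'p' (15) + 1 = 16 → 'q'
  'r' (17) + 1 = 18 → 's'
  'e' (4) + 1 = 5 → 'f'
  's' (18) + 1 = 19 → 't'
  's' (18) + 1 = 19 → 't'
Result = "fyqsftt"


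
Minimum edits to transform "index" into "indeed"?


Word 1: "index" (length 5)
Word 2: "indeed" (length 6)
One optimal edit sequence (insert/delete/substitute each cost 1):
  1. keep 'i'
  2. keep 'n'
  3. keep 'd'
  4. insert 'e'  (+1)
  5. keep 'e'
  6. substitute 'x' -> 'd'  (+1)
Total edit operations: 2
Edit distance = 2


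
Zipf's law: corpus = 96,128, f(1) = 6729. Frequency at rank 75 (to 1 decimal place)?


Zipf's law: f(r) = f(1) / r
f(1) = 6729
f(75) = 6729 / 75
= 89.7 occurrences


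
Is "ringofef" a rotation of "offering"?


Word: "offering", Candidate: "ringofef"
Method: check if candidate is substring of word+word
"offeringoffering" contains "ringofef"? No
Is rotation = No


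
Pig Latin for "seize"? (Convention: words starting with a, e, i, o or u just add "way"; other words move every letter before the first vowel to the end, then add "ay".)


Word: "seize"
Starts with consonant(s) → move to end, add 'ay'
Consonant cluster: "s"
Pig Latin = "eizesay"


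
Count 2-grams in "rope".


Word: "rope" (length 4)
Number of 2-grams = length - 2 + 1 = 4 - 2 + 1
= 3


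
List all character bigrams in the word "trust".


Word: "trust" (length 5)
Number of bigrams = 5 - 2 + 1 = 4
  Position 0: "tr"
  Position 1: "ru"
  Position 2: "us"
  Position 3: "st"
Bigrams = "tr", "ru", "us", "st"


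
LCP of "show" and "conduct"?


Word 1: "show"
Word 2: "conduct"
Comparing from start:
  Pos 0: 's' != 'c' (stop)
LCP = "" (length 0)


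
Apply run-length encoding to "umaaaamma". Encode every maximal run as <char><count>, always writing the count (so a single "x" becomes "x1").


String: "umaaaamma"
Scanning for consecutive runs:
  'u' x 1
  'm' x 1
  'a' x 4
  'm' x 2
  'a' x 1
RLE = "u1m1a4m2a1"


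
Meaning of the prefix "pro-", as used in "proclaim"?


Prefix: pro-
Example: proclaim (pro- + claim)
Meaning = forward / in favor of


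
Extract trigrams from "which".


Word: "which" (length 5)
Number of trigrams = 5 - 3 + 1 = 3
  Position 0: "whi"
  Position 1: "hic"
  Position 2: "ich"
Trigrams = "whi", "hic", "ich"


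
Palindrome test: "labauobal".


Word: "labauobal"
Reversed: "labouabal"
Forward == Backward? labauobal != labouabal
Palindrome = No


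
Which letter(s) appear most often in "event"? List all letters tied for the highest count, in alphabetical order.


Word: "event"
Letter counts:
  'e': 2
  'n': 1
  't': 1
  'v': 1
Maximum count = 2
Most frequent = 'e' (2 times each)


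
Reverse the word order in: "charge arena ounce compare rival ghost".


Original: "charge arena ounce compare rival ghost"
Words (1..n): charge | arena | ounce | compare | rival | ghost
Reversed (n..1): ghost | rival | compare | ounce | arena | charge
Result = "ghost rival compare ounce arena charge"


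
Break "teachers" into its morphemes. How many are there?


Word: "teachers"
Morphemes: teach + -er + -s
Each morpheme carries meaning
= 3 morphemes


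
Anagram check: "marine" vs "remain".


Word 1: "marine" → sorted: aeimnr
Word 2: "remain" → sorted: aeimnr
Same letters? aeimnr == aeimnr
Anagram = Yes


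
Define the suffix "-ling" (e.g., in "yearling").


Suffix: -ling
Example: yearling = year + -ling
Meaning = small / young


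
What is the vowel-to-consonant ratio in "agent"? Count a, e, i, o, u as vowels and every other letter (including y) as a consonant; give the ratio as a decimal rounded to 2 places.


Word: "agent"
Vowels (a,e,i,o,u): 2
Consonants: 3
Ratio = 2/3
= 0.67


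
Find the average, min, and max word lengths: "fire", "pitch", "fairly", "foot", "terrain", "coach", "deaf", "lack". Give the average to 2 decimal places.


Lengths: "fire"=4, "pitch"=5, "fairly"=6, "foot"=4, "terrain"=7, "coach"=5, "deaf"=4, "lack"=4
Sum = 39, Count = 8
Average = 39/8 = 4.88
= avg=4.88, min=4, max=7


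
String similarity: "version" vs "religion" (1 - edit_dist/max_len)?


Word 1: "version" (length 7)
Word 2: "religion" (length 8)
One optimal edit sequence:
  1. substitute 'v' -> 'r'  (+1)
  2. keep 'e'
  3. insert 'l'  (+1)
  4. substitute 'r' -> 'i'  (+1)
  5. substitute 's' -> 'g'  (+1)
  6. keep 'i'
  7. keep 'o'
  8. keep 'n'
Edit distance = 4
Max length = max(7, 8) = 8
Similarity = 1 - 4/8
= 0.5000


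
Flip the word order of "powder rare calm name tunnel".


Original: "powder rare calm name tunnel"
Words (1..n): powder | rare | calm | name | tunnel
Reversed (n..1): tunnel | name | calm | rare | powder
Result = "tunnel name calm rare powder"


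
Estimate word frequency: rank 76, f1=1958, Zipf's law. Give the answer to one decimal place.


Zipf's law: f(r) = f(1) / r
f(1) = 1958
f(76) = 1958 / 76
= 25.8 occurrences


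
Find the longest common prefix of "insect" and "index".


Word 1: "insect"
Word 2: "index"
Comparing from start:
  Pos 0: 'i' == 'i'
  Pos 1: 'n' == 'n'
  Pos 2: 's' != 'd' (stop)
LCP = "in" (length 2)


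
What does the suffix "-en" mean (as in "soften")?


Suffix: -en
Example: soften (soft + -en)
Meaning = to make / become


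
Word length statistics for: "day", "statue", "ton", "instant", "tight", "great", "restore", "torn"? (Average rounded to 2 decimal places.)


Lengths: "day"=3, "statue"=6, "ton"=3, "instant"=7, "tight"=5, "great"=5, "restore"=7, "torn"=4
Sum = 40, Count = 8
Average = 40/8 = 5.00
= avg=5.00, min=3, max=7


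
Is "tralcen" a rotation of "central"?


Word: "central", Candidate: "tralcen"
Method: check if candidate is substring of word+word
"centralcentral" contains "tralcen"? Yes
Is rotation = Yes


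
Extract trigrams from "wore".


Word: "wore" (length 4)
Number of trigrams = 4 - 3 + 1 = 2
  Position 0: "wor"
  Position 1: "ore"
Trigrams = "wor", "ore"


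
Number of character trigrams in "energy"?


Word: "energy" (length 6)
Number of 3-grams = length - 3 + 1 = 6 - 3 + 1
= 4


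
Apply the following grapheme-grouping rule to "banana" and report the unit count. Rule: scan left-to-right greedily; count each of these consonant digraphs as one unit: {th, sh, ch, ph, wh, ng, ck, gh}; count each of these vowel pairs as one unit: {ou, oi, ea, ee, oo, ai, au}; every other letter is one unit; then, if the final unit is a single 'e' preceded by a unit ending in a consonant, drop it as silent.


Word: "banana" (6 letters)
Left-to-right scan:
  (1) 'b' (letter)
  (2) 'a' (letter)
  (3) 'n' (letter)
  (4) 'a' (letter)
  (5) 'n' (letter)
  (6) 'a' (letter)
Units from scan: 6
Sound units = 6 units


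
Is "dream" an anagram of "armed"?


Word 1: "armed" → sorted: ademr
Word 2: "dream" → sorted: ademr
Same letters? ademr == ademr
Anagram = Yes


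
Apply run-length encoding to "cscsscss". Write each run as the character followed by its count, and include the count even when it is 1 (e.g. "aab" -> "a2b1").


String: "cscsscss"
Scanning for consecutive runs:
  'c' x 1
  's' x 1
  'c' x 1
  's' x 2
  'c' x 1
  's' x 2
RLE = "c1s1c1s2c1s2"


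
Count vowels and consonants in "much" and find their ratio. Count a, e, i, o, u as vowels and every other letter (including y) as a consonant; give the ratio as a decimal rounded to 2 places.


Word: "much"
Vowels (a,e,i,o,u): 1
Consonants: 3
Ratio = 1/3
= 0.33


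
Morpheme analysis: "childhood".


Word: "childhood"
Morphemes: child + -hood
Each morpheme carries meaning
= 2 morphemes


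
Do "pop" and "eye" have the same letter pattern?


Pattern of "pop": [0, 1, 0]
Pattern of "eye": [0, 1, 0]
Patterns match
Same pattern = Yes


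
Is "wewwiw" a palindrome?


Word: "wewwiw"
Reversed: "wiwwew"
Forward == Backward? wewwiw != wiwwew
Palindrome = No


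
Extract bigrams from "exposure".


Word: "exposure" (length 8)
Number of bigrams = 8 - 2 + 1 = 7
  Position 0: "ex"
  Position 1: "xp"
  Position 2: "po"
  Position 3: "os"
  Position 4: "su"
  Position 5: "ur"
  Position 6: "re"
Bigrams = "ex", "xp", "po", "os", "su", "ur", "re"


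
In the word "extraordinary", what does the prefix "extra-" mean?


Prefix: extra-
Example: extraordinary = extra- + ordinary
Meaning = beyond


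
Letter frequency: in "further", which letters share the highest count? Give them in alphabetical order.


Word: "further"
Letter counts:
  'e': 1
  'f': 1
  'h': 1
  'r': 2
  't': 1
  'u': 1
Maximum count = 2
Most frequent = 'r' (2 times each)


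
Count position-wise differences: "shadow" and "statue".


Comparing character by character (same length = 6):
  Pos 0: 's' vs 's' =
  Pos 1: 'h' vs 't' !=
  Pos 2: 'a' vs 'a' =
  Pos 3: 'd' vs 't' !=
  Pos 4: 'o' vs 'u' !=
  Pos 5: 'w' vs 'e' !=
Hamming distance = 4


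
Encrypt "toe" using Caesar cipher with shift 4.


Word: "toe"
Shift: 4
Each letter → (letter + shift) mod 26:
  't' (19) + 4 = 23 → 'x'
  'o' (14) + 4 = 18 → 's'
  'e' (4) + 4 = 8 → 'i'
Result = "xsi"


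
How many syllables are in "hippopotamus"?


Word: "hippopotamus"
Syllable breakdown: hip-po-pot-a-mus
Counting: 5 parts
= 5 syllables


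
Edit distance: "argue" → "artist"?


Word 1: "argue" (length 5)
Word 2: "artist" (length 6)
One optimal edit sequence (insert/delete/substitute each cost 1):
  1. keep 'a'
  2. keep 'r'
  3. insert 't'  (+1)
  4. substitute 'g' -> 'i'  (+1)
  5. substitute 'u' -> 's'  (+1)
  6. substitute 'e' -> 't'  (+1)
Total edit operations: 4
Edit distance = 4


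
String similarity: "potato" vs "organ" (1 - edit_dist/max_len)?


Word 1: "potato" (length 6)
Word 2: "organ" (length 5)
One optimal edit sequence:
  1. delete 'p'  (+1)
  2. keep 'o'
  3. substitute 't' -> 'r'  (+1)
  4. substitute 'a' -> 'g'  (+1)
  5. substitute 't' -> 'a'  (+1)
  6. substitute 'o' -> 'n'  (+1)
Edit distance = 5
Max length = max(6, 5) = 6
Similarity = 1 - 5/6
= 0.1667


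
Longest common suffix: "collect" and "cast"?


Word 1: "collect"
Word 2: "cast"
Comparing from end:
  Pos -1: 't' == 't'
  Pos -2: 'c' != 's' (stop)
LCS = "t" (length 1)


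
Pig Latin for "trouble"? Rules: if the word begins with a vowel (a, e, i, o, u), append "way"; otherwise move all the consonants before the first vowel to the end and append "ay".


Word: "trouble"
Starts with consonant(s) → move to end, add 'ay'
Consonant cluster: "tr"
Pig Latin = "oubletray"


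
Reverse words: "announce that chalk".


Original: "announce that chalk"
Words (1..n): announce | that | chalk
Reversed (n..1): chalk | that | announce
Result = "chalk that announce"


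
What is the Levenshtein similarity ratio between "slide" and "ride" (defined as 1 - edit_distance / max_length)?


Word 1: "slide" (length 5)
Word 2: "ride" (length 4)
One optimal edit sequence:
  1. delete 's'  (+1)
  2. substitute 'l' -> 'r'  (+1)
  3. keep 'i'
  4. keep 'd'
  5. keep 'e'
Edit distance = 2
Max length = max(5, 4) = 5
Similarity = 1 - 2/5
= 0.6000


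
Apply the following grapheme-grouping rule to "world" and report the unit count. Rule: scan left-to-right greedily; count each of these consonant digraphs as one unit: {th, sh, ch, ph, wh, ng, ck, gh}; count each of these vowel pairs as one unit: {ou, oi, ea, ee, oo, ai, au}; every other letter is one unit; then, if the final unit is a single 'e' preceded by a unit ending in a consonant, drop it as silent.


Word: "world" (5 letters)
Left-to-right scan:
  (1) 'w' (letter)
  (2) 'o' (letter)
  (3) 'r' (letter)
  (4) 'l' (letter)
  (5) 'd' (letter)
Units from scan: 5
Sound units = 5 units


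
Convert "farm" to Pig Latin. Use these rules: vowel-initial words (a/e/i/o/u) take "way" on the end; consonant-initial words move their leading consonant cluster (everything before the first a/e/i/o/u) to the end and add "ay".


Word: "farm"
Starts with consonant(s) → move to end, add 'ay'
Consonant cluster: "f"
Pig Latin = "armfay"


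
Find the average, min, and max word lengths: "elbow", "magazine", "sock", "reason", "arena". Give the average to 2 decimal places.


Lengths: "elbow"=5, "magazine"=8, "sock"=4, "reason"=6, "arena"=5
Sum = 28, Count = 5
Average = 28/5 = 5.60
= avg=5.60, min=4, max=8


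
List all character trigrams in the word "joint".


Word: "joint" (length 5)
Number of trigrams = 5 - 3 + 1 = 3
  Position 0: "joi"
  Position 1: "oin"
  Position 2: "int"
Trigrams = "joi", "oin", "int"


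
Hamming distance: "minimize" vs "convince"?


Comparing character by character (same length = 8):
  Pos 0: 'm' vs 'c' !=
  Pos 1: 'i' vs 'o' !=
  Pos 2: 'n' vs 'n' =
  Pos 3: 'i' vs 'v' !=
  Pos 4: 'm' vs 'i' !=
  Pos 5: 'i' vs 'n' !=
  Pos 6: 'z' vs 'c' !=
  Pos 7: 'e' vs 'e' =
Hamming distance = 6


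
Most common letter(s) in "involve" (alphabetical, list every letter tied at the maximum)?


Word: "involve"
Letter counts:
  'e': 1
  'i': 1
  'l': 1
  'n': 1
  'o': 1
  'v': 2
Maximum count = 2
Most frequent = 'v' (2 times each)


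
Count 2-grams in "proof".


Word: "proof" (length 5)
Number of 2-grams = length - 2 + 1 = 5 - 2 + 1
= 4


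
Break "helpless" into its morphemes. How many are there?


Word: "helpless"
Morphemes: help + -less
Each morpheme carries meaning
= 2 morphemes


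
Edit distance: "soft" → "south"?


Word 1: "soft" (length 4)
Word 2: "south" (length 5)
One optimal edit sequence (insert/delete/substitute each cost 1):
  1. keep 's'
  2. keep 'o'
  3. substitute 'f' -> 'u'  (+1)
  4. keep 't'
  5. insert 'h'  (+1)
Total edit operations: 2
Edit distance = 2


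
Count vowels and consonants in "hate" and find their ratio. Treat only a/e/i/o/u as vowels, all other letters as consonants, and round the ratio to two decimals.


Word: "hate"
Vowels (a,e,i,o,u): 2
Consonants: 2
Ratio = 2/2
= 1.00


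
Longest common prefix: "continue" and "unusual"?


Word 1: "continue"
Word 2: "unusual"
Comparing from start:
  Pos 0: 'c' != 'u' (stop)
LCP = "" (length 0)


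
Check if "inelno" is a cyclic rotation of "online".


Word: "online", Candidate: "inelno"
Method: check if candidate is substring of word+word
"onlineonline" contains "inelno"? No
Is rotation = No


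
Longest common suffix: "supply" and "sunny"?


Word 1: "supply"
Word 2: "sunny"
Comparing from end:
  Pos -1: 'y' == 'y'
  Pos -2: 'l' != 'n' (stop)
LCS = "y" (length 1)


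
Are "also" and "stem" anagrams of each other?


Word 1: "also" → sorted: alos
Word 2: "stem" → sorted: emst
Same letters? alos != emst
Anagram = No


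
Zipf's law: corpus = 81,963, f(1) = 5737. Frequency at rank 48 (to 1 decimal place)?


Zipf's law: f(r) = f(1) / r
f(1) = 5737
f(48) = 5737 / 48
= 119.5 occurrences


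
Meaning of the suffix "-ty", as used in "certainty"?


Suffix: -ty
As in: certainty -> certain + -ty
Meaning = quality of


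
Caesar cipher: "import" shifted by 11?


Word: "import"
Shift: 11
Each letter → (letter + shift) mod 26:
  'i' (8) + 11 = 19 → 't'
  'm' (12) + 11 = 23 → 'x'
  'p' (15) + 11 = 0 → 'a'
  'o' (14) + 11 = 25 → 'z'
  'r' (17) + 11 = 2 → 'c'
  't' (19) + 11 = 4 → 'e'
Result = "txazce"


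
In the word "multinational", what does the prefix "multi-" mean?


Prefix: multi-
Example: multinational (multi- + national)
Meaning = many


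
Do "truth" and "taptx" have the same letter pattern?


Pattern of "truth": [0, 1, 2, 0, 3]
Pattern of "taptx": [0, 1, 2, 0, 3]
Patterns match
Same pattern = Yes


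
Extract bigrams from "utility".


Word: "utility" (length 7)
Number of bigrams = 7 - 2 + 1 = 6
  Position 0: "ut"
  Position 1: "ti"
  Position 2: "il"
  Position 3: "li"
  Position 4: "it"
  Position 5: "ty"
Bigrams = "ut", "ti", "il", "li", "it", "ty"


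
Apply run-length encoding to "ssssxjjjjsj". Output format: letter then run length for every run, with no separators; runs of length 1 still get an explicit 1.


String: "ssssxjjjjsj"
Scanning for consecutive runs:
  's' x 4
  'x' x 1
  'j' x 4
  's' x 1
  'j' x 1
RLE = "s4x1j4s1j1"


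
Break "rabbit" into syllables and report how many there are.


Word: "rabbit"
Syllable breakdown: rab | bit
Counting: 2 parts
= 2 syllables


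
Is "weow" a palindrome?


Word: "weow"
Reversed: "woew"
Forward == Backward? weow != woew
Palindrome = No


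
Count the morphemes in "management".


Word: "management"
Morphemes: manage / -ment
Each morpheme carries meaning
= 2 morphemes


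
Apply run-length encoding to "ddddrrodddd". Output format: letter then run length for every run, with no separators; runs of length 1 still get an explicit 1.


String: "ddddrrodddd"
Scanning for consecutive runs:
  'd' x 4
  'r' x 2
  'o' x 1
  'd' x 4
RLE = "d4r2o1d4"


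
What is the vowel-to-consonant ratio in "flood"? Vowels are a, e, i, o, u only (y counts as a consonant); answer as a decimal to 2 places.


Word: "flood"
Vowels (a,e,i,o,u): 2
Consonants: 3
Ratio = 2/3
= 0.67


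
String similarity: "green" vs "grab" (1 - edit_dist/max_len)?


Word 1: "green" (length 5)
Word 2: "grab" (length 4)
One optimal edit sequence:
  1. keep 'g'
  2. keep 'r'
  3. delete 'e'  (+1)
  4. substitute 'e' -> 'a'  (+1)
  5. substitute 'n' -> 'b'  (+1)
Edit distance = 3
Max length = max(5, 4) = 5
Similarity = 1 - 3/5
= 0.4000


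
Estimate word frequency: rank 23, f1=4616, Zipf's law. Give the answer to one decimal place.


Zipf's law: f(r) = f(1) / r
f(1) = 4616
f(23) = 4616 / 23
= 200.7 occurrences


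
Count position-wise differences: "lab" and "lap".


Comparing character by character (same length = 3):
  Pos 0: 'l' vs 'l' =
  Pos 1: 'a' vs 'a' =
  Pos 2: 'b' vs 'p' !=
Hamming distance = 1


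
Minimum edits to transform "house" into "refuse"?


Word 1: "house" (length 5)
Word 2: "refuse" (length 6)
One optimal edit sequence (insert/delete/substitute each cost 1):
  1. insert 'r'  (+1)
  2. substitute 'h' -> 'e'  (+1)
  3. substitute 'o' -> 'f'  (+1)
  4. keep 'u'
  5. keep 's'
  6. keep 'e'
Total edit operations: 3
Edit distance = 3


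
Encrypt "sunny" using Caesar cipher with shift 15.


Word: "sunny"
Shift: 15
Each letter → (letter + shift) mod 26:
  's' (18) + 15 = 7 → 'h'
  'u' (20) + 15 = 9 → 'j'
  'n' (13) + 15 = 2 → 'c'
  'n' (13) + 15 = 2 → 'c'
  'y' (24) + 15 = 13 → 'n'
Result = "hjccn"


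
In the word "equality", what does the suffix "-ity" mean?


Suffix: -ity
Example: equality = equal + -ity
Meaning = quality of


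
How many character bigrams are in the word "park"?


Word: "park" (length 4)
Number of 2-grams = length - 2 + 1 = 4 - 2 + 1
= 3


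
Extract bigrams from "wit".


Word: "wit" (length 3)
Number of bigrams = 3 - 2 + 1 = 2
  Position 0: "wi"
  Position 1: "it"
Bigrams = "wi", "it"


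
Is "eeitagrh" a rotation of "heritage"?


Word: "heritage", Candidate: "eeitagrh"
Method: check if candidate is substring of word+word
"heritageheritage" contains "eeitagrh"? No
Is rotation = No


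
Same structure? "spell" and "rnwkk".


Pattern of "spell": [0, 1, 2, 3, 3]
Pattern of "rnwkk": [0, 1, 2, 3, 3]
Patterns match
Same pattern = Yes


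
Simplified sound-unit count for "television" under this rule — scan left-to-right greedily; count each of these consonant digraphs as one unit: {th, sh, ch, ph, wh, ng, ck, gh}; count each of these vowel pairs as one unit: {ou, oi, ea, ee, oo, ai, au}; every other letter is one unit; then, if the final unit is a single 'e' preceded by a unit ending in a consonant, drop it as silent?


Word: "television" (10 letters)
Left-to-right scan:
  (1) 't' (letter)
  (2) 'e' (letter)
  (3) 'l' (letter)
  (4) 'e' (letter)
  (5) 'v' (letter)
  (6) 'i' (letter)
  (7) 's' (letter)
  (8) 'i' (letter)
  (9) 'o' (letter)
  (10) 'n' (letter)
Units from scan: 10
Sound units = 10 units


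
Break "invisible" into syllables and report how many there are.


Word: "invisible"
Syllable breakdown: in-vis-i-ble
Counting: 4 parts
= 4 syllables


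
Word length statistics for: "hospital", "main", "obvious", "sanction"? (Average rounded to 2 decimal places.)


Lengths: "hospital"=8, "main"=4, "obvious"=7, "sanction"=8
Sum = 27, Count = 4
Average = 27/4 = 6.75
= avg=6.75, min=4, max=8


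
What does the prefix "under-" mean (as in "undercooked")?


Prefix: under-
As in: undercooked -> under- + cooked
Meaning = insufficient


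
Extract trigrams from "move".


Word: "move" (length 4)
Number of trigrams = 4 - 3 + 1 = 2
  Position 0: "mov"
  Position 1: "ove"
Trigrams = "mov", "ove"


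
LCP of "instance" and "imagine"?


Word 1: "instance"
Word 2: "imagine"
Comparing from start:
  Pos 0: 'i' == 'i'
  Pos 1: 'n' != 'm' (stop)
LCP = "i" (length 1)


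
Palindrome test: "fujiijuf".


Word: "fujiijuf"
Reversed: "fujiijuf"
Forward == Backward? fujiijuf == fujiijuf
Palindrome = Yes


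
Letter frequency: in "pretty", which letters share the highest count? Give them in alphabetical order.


Word: "pretty"
Letter counts:
  'e': 1
  'p': 1
  'r': 1
  't': 2
  'y': 1
Maximum count = 2
Most frequent = 't' (2 times each)


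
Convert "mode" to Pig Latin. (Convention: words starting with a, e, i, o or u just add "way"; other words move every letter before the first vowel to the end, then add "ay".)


Word: "mode"
Starts with consonant(s) → move to end, add 'ay'
Consonant cluster: "m"
Pig Latin = "odemay"


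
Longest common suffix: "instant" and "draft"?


Word 1: "instant"
Word 2: "draft"
Comparing from end:
  Pos -1: 't' == 't'
  Pos -2: 'n' != 'f' (stop)
LCS = "t" (length 1)


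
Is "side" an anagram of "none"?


Word 1: "none" → sorted: enno
Word 2: "side" → sorted: deis
Same letters? enno != deis
Anagram = No


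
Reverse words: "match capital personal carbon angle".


Original: "match capital personal carbon angle"
Words (1..n): match | capital | personal | carbon | angle
Reversed (n..1): angle | carbon | personal | capital | match
Result = "angle carbon personal capital match"


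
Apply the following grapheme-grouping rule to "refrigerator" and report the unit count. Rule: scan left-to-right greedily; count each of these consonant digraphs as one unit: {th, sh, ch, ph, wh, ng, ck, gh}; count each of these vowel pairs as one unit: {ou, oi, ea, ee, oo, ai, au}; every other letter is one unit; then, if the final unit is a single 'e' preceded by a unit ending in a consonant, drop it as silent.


Word: "refrigerator" (12 letters)
Left-to-right scan:
  (1) 'r' (letter)
  (2) 'e' (letter)
  (3) 'f' (letter)
  (4) 'r' (letter)
  (5) 'i' (letter)
  (6) 'g' (letter)
  (7) 'e' (letter)
  (8) 'r' (letter)
  (9) 'a' (letter)
  (10) 't' (letter)
  (11) 'o' (letter)
  (12) 'r' (letter)
Units from scan: 12
Sound units = 12 units


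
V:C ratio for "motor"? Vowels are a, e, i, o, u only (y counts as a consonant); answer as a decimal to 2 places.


Word: "motor"
Vowels (a,e,i,o,u): 2
Consonants: 3
Ratio = 2/3
= 0.67


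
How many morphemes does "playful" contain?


Word: "playful"
Morphemes: play + -ful
Each morpheme carries meaning
= 2 morphemes


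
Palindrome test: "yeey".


Word: "yeey"
Reversed: "yeey"
Forward == Backward? yeey == yeey
Palindrome = Yes


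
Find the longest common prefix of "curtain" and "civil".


Word 1: "curtain"
Word 2: "civil"
Comparing from start:
  Pos 0: 'c' == 'c'
  Pos 1: 'u' != 'i' (stop)
LCP = "c" (length 1)


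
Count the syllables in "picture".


Word: "picture"
Syllable breakdown: pic / ture
Counting: 2 parts
= 2 syllables


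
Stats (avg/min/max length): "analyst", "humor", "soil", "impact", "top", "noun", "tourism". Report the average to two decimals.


Lengths: "analyst"=7, "humor"=5, "soil"=4, "impact"=6, "top"=3, "noun"=4, "tourism"=7
Sum = 36, Count = 7
Average = 36/7 = 5.14
= avg=5.14, min=3, max=7


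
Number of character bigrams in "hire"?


Word: "hire" (length 4)
Number of 2-grams = length - 2 + 1 = 4 - 2 + 1
= 3


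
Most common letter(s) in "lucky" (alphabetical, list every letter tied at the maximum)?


Word: "lucky"
Letter counts:
  'c': 1
  'k': 1
  'l': 1
  'u': 1
  'y': 1
Maximum count = 1
Most frequent = 'c', 'k', 'l', 'u', 'y' (1 time each)


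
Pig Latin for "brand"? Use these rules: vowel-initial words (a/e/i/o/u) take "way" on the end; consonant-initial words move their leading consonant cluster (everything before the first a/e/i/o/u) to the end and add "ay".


Word: "brand"
Starts with consonant(s) → move to end, add 'ay'
Consonant cluster: "br"
Pig Latin = "andbray"


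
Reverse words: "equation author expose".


Original: "equation author expose"
Words (1..n): equation | author | expose
Reversed (n..1): expose | author | equation
Result = "expose author equation"


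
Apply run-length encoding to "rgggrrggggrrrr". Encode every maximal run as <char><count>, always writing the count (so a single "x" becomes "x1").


String: "rgggrrggggrrrr"
Scanning for consecutive runs:
  'r' x 1
  'g' x 3
  'r' x 2
  'g' x 4
  'r' x 4
RLE = "r1g3r2g4r4"


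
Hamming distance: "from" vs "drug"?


Comparing character by character (same length = 4):
  Pos 0: 'f' vs 'd' !=
  Pos 1: 'r' vs 'r' =
  Pos 2: 'o' vs 'u' !=
  Pos 3: 'm' vs 'g' !=
Hamming distance = 3


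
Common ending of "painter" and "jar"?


Word 1: "painter"
Word 2: "jar"
Comparing from end:
  Pos -1: 'r' == 'r'
  Pos -2: 'e' != 'a' (stop)
LCS = "r" (length 1)


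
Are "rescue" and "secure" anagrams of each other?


Word 1: "rescue" → sorted: ceersu
Word 2: "secure" → sorted: ceersu
Same letters? ceersu == ceersu
Anagram = Yes


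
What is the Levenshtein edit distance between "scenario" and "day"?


Word 1: "scenario" (length 8)
Word 2: "day" (length 3)
One optimal edit sequence (insert/delete/substitute each cost 1):
  1. delete 's'  (+1)
  2. delete 'c'  (+1)
  3. delete 'e'  (+1)
  4. substitute 'n' -> 'd'  (+1)
  5. keep 'a'
  6. delete 'r'  (+1)
  7. delete 'i'  (+1)
  8. substitute 'o' -> 'y'  (+1)
Total edit operations: 7
Edit distance = 7


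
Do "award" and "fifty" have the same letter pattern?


Pattern of "award": [0, 1, 0, 2, 3]
Pattern of "fifty": [0, 1, 0, 2, 3]
Patterns match
Same pattern = Yes


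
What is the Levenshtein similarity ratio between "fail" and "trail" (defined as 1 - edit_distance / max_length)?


Word 1: "fail" (length 4)
Word 2: "trail" (length 5)
One optimal edit sequence:
  1. insert 't'  (+1)
  2. substitute 'f' -> 'r'  (+1)
  3. keep 'a'
  4. keep 'i'
  5. keep 'l'
Edit distance = 2
Max length = max(4, 5) = 5
Similarity = 1 - 2/5
= 0.6000


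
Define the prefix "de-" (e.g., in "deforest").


Prefix: de-
As in: deforest -> de- + forest
Meaning = remove / reverse


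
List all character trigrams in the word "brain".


Word: "brain" (length 5)
Number of trigrams = 5 - 3 + 1 = 3
  Position 0: "bra"
  Position 1: "rai"
  Position 2: "ain"
Trigrams = "bra", "rai", "ain"


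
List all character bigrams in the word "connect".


Word: "connect" (length 7)
Number of bigrams = 7 - 2 + 1 = 6
  Position 0: "co"
  Position 1: "on"
  Position 2: "nn"
  Position 3: "ne"
  Position 4: "ec"
  Position 5: "ct"
Bigrams = "co", "on", "nn", "ne", "ec", "ct"


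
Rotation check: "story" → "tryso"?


Word: "story", Candidate: "tryso"
Method: check if candidate is substring of word+word
"storystory" contains "tryso"? No
Is rotation = No


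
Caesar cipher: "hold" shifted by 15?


Word: "hold"
Shift: 15
Each letter → (letter + shift) mod 26:
  'h' (7) + 15 = 22 → 'w'
  'o' (14) + 15 = 3 → 'd'
  'l' (11) + 15 = 0 → 'a'
  'd' (3) + 15 = 18 → 's'
Result = "wdas"


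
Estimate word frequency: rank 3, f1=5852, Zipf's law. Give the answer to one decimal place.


Zipf's law: f(r) = f(1) / r
f(1) = 5852
f(3) = 5852 / 3
= 1950.7 occurrences


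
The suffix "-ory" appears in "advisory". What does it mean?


Suffix: -ory
Example: advisory (advise + -ory, with a spelling change)
Meaning = relating to / place for


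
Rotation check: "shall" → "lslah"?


Word: "shall", Candidate: "lslah"
Method: check if candidate is substring of word+word
"shallshall" contains "lslah"? No
Is rotation = No


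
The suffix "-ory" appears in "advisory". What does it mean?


Suffix: -ory
Example: advisory (advise + -ory, with a spelling change)
Meaning = relating to / place for


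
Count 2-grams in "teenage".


Word: "teenage" (length 7)
Number of 2-grams = length - 2 + 1 = 7 - 2 + 1
= 6


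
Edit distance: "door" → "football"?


Word 1: "door" (length 4)
Word 2: "football" (length 8)
One optimal edit sequence (insert/delete/substitute each cost 1):
  1. substitute 'd' -> 'f'  (+1)
  2. keep 'o'
  3. keep 'o'
  4. insert 't'  (+1)
  5. insert 'b'  (+1)
  6. insert 'a'  (+1)
  7. insert 'l'  (+1)
  8. substitute 'r' -> 'l'  (+1)
Total edit operations: 6
Edit distance = 6


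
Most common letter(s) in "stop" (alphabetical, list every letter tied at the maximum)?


Word: "stop"
Letter counts:
  'o': 1
  'p': 1
  's': 1
  't': 1
Maximum count = 1
Most frequent = 'o', 'p', 's', 't' (1 time each)


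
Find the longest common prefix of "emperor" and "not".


Word 1: "emperor"
Word 2: "not"
Comparing from start:
  Pos 0: 'e' != 'n' (stop)
LCP = "" (length 0)


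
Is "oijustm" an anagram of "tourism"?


Word 1: "tourism" → sorted: imorstu
Word 2: "oijustm" → sorted: ijmostu
Same letters? imorstu != ijmostu
Anagram = No


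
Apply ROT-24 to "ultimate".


Word: "ultimate"
Shift: 24
Each letter → (letter + shift) mod 26:
  'u' (20) + 24 = 18 → 's'
  'l' (11) + 24 = 9 → 'j'
  't' (19) + 24 = 17 → 'r'
  'i' (8) + 24 = 6 → 'g'
  'm' (12) + 24 = 10 → 'k'
  'a' (0) + 24 = 24 → 'y'
  't' (19) + 24 = 17 → 'r'
  'e' (4) + 24 = 2 → 'c'
Result = "sjrgkyrc"
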